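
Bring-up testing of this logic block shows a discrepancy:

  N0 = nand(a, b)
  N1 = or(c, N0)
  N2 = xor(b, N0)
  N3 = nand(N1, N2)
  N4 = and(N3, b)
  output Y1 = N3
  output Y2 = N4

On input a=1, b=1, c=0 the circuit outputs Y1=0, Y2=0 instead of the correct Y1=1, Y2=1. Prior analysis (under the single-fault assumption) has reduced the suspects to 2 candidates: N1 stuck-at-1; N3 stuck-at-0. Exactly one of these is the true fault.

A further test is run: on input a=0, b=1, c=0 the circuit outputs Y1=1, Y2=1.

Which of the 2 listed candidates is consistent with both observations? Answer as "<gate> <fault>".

Evaluate each candidate on input a=0, b=1, c=0:
  N1 stuck-at-1: N0=1, N1=1 [stuck-at-1], N2=0, N3=1, N4=1 → Y1=1, Y2=1 — matches
  N3 stuck-at-0: N0=1, N1=1, N2=0, N3=0 [stuck-at-0], N4=0 → Y1=0, Y2=0 — eliminated
Only N1 stuck-at-1 reproduces the observed Y1=1, Y2=1.

N1 stuck-at-1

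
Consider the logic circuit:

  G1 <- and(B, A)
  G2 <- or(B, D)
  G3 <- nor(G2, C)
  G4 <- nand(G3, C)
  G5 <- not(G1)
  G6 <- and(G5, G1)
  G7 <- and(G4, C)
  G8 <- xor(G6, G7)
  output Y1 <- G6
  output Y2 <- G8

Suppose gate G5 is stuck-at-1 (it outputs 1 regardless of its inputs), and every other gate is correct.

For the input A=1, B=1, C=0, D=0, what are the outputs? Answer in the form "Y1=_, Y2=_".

Propagate with G5 forced: G1=1, G2=1, G3=0, G4=1, G5=1 [stuck-at-1], G6=1, G7=0, G8=1.
So the outputs are Y1=1, Y2=1. (Without the fault they would be Y1=0, Y2=0.)

Y1=1, Y2=1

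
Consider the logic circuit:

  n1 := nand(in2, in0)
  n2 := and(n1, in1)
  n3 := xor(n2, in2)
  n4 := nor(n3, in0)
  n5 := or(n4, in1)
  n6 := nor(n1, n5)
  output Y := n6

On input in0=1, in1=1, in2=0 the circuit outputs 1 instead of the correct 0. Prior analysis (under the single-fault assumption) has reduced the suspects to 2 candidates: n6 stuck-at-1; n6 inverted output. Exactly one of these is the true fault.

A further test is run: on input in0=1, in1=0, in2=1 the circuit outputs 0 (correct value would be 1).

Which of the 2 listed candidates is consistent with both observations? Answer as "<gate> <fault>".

n6 inverted output

Evaluate each candidate on input in0=1, in1=0, in2=1:
  n6 stuck-at-1: n1=0, n2=0, n3=1, n4=0, n5=0, n6=1 [stuck-at-1] → 1 — eliminated
  n6 inverted output: n1=0, n2=0, n3=1, n4=0, n5=0, n6=0 [inverted output] → 0 — matches
Only n6 inverted output reproduces the observed 0.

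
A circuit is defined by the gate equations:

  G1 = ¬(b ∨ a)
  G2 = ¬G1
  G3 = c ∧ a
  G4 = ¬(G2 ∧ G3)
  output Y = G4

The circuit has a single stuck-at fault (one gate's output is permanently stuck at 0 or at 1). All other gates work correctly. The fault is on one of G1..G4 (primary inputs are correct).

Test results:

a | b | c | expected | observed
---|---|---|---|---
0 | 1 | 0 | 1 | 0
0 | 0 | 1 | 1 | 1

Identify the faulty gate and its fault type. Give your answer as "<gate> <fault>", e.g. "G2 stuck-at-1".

G3 stuck-at-1

Fault-free values for test 1 (a=0, b=1, c=0): G1=0, G2=1, G3=0, G4=1, giving Y=1. Observed 0.
Test 1: faults giving observed 0 are {G3 stuck-at-1, G4 stuck-at-0}.
Test 2 (a=0, b=0, c=1): fault-free G1=1, G2=0, G3=0, G4=1 → 1; observed 1. Eliminates G4 stuck-at-0.
Only G3 stuck-at-1 is consistent with every test.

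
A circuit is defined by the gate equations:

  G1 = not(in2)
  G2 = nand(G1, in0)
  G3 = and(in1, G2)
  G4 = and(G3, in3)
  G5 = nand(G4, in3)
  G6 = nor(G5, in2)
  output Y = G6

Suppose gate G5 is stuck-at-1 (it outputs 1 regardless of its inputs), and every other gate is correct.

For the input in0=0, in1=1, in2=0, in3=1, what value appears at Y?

Propagate with G5 forced: G1=1, G2=1, G3=1, G4=1, G5=1 [stuck-at-1], G6=0.
So Y = 0. (Without the fault it would be 1.)

0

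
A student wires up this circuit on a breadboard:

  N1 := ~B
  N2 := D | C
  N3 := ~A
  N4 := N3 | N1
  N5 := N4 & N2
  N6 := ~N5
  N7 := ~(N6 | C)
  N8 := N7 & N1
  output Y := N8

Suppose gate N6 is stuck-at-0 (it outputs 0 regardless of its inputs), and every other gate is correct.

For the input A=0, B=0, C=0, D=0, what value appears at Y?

1

Propagate with N6 forced: N1=1, N2=0, N3=1, N4=1, N5=0, N6=0 [stuck-at-0], N7=1, N8=1.
So Y = 1. (Without the fault it would be 0.)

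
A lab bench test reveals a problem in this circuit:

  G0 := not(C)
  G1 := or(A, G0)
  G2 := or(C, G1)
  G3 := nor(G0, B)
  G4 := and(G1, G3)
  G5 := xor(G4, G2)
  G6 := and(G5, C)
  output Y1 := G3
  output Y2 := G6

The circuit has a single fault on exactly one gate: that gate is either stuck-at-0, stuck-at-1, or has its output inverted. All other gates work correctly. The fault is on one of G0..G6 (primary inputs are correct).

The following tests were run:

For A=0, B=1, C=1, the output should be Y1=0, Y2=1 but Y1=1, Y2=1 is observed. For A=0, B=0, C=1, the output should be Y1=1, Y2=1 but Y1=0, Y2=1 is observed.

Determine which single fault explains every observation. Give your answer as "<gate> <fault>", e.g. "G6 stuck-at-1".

G3 inverted output

Fault-free values for test 1 (A=0, B=1, C=1): G0=0, G1=0, G2=1, G3=0, G4=0, G5=1, G6=1, giving Y1=0, Y2=1. Observed Y1=1, Y2=1.
Test 1: faults giving observed Y1=1, Y2=1 are {G3 stuck-at-1, G3 inverted output}.
Test 2 (A=0, B=0, C=1): fault-free G0=0, G1=0, G2=1, G3=1, G4=0, G5=1, G6=1 → Y1=1, Y2=1; observed Y1=0, Y2=1. Eliminates G3 stuck-at-1.
Only G3 inverted output is consistent with every test.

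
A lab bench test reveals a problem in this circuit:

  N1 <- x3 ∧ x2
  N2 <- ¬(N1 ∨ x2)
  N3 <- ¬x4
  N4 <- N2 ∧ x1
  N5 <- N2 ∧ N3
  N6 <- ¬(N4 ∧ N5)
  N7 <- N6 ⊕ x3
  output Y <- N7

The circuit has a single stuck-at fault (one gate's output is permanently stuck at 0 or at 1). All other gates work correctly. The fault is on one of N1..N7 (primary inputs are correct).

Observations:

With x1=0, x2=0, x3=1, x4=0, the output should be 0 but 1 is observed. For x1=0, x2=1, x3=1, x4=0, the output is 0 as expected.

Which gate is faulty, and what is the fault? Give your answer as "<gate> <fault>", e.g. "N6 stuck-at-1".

N4 stuck-at-1

Fault-free values for test 1 (x1=0, x2=0, x3=1, x4=0): N1=0, N2=1, N3=1, N4=0, N5=1, N6=1, N7=0, giving Y=0. Observed 1.
Test 1: faults giving observed 1 are {N4 stuck-at-1, N6 stuck-at-0, N7 stuck-at-1}.
Test 2 (x1=0, x2=1, x3=1, x4=0): fault-free N1=1, N2=0, N3=1, N4=0, N5=0, N6=1, N7=0 → 0; observed 0. Eliminates N6 stuck-at-0, N7 stuck-at-1.
Only N4 stuck-at-1 is consistent with every test.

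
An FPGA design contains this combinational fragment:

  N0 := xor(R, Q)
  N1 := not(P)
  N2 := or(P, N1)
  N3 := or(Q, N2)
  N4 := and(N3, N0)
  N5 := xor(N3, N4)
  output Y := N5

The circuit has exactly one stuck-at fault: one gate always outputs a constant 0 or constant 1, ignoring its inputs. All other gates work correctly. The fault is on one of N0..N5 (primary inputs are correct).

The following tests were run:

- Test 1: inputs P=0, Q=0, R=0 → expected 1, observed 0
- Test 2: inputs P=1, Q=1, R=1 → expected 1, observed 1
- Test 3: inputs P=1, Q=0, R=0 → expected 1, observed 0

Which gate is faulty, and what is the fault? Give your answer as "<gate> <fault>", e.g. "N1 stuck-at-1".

N2 stuck-at-0

Fault-free values for test 1 (P=0, Q=0, R=0): N0=0, N1=1, N2=1, N3=1, N4=0, N5=1, giving Y=1. Observed 0.
Test 1: faults giving observed 0 are {N0 stuck-at-1, N1 stuck-at-0, N2 stuck-at-0, N3 stuck-at-0, N4 stuck-at-1, N5 stuck-at-0}.
Test 2 (P=1, Q=1, R=1): fault-free N0=0, N1=0, N2=1, N3=1, N4=0, N5=1 → 1; observed 1. Eliminates N0 stuck-at-1, N3 stuck-at-0, N4 stuck-at-1, N5 stuck-at-0.
Test 3 (P=1, Q=0, R=0): fault-free N0=0, N1=0, N2=1, N3=1, N4=0, N5=1 → 1; observed 0. Eliminates N1 stuck-at-0.
Only N2 stuck-at-0 is consistent with every test.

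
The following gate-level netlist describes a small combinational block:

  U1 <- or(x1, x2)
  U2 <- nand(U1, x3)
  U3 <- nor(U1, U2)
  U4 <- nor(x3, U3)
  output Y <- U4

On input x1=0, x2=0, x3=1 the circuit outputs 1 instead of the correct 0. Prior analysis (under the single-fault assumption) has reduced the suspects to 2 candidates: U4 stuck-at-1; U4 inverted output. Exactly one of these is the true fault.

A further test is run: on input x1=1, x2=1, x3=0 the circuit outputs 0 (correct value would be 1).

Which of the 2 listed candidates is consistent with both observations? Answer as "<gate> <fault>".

U4 inverted output

Evaluate each candidate on input x1=1, x2=1, x3=0:
  U4 stuck-at-1: U1=1, U2=1, U3=0, U4=1 [stuck-at-1] → 1 — eliminated
  U4 inverted output: U1=1, U2=1, U3=0, U4=0 [inverted output] → 0 — matches
Only U4 inverted output reproduces the observed 0.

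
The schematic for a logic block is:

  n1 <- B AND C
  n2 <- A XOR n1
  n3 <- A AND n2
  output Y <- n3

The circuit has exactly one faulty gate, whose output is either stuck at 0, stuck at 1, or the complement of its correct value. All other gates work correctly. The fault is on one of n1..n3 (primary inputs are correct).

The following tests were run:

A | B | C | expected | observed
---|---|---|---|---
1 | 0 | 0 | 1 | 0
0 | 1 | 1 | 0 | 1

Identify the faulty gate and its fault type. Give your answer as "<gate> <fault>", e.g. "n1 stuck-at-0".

n3 inverted output

Fault-free values for test 1 (A=1, B=0, C=0): n1=0, n2=1, n3=1, giving Y=1. Observed 0.
Test 1: faults giving observed 0 are {n1 stuck-at-1, n1 inverted output, n2 stuck-at-0, n2 inverted output, n3 stuck-at-0, n3 inverted output}.
Test 2 (A=0, B=1, C=1): fault-free n1=1, n2=1, n3=0 → 0; observed 1. Eliminates n1 stuck-at-1, n1 inverted output, n2 stuck-at-0, n2 inverted output, n3 stuck-at-0.
Only n3 inverted output is consistent with every test.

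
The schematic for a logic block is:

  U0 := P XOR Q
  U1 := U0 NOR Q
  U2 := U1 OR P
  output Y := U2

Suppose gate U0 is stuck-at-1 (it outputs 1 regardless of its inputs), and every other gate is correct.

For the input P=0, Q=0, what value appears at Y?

Propagate with U0 forced: U0=1 [stuck-at-1], U1=0, U2=0.
So Y = 0. (Without the fault it would be 1.)

0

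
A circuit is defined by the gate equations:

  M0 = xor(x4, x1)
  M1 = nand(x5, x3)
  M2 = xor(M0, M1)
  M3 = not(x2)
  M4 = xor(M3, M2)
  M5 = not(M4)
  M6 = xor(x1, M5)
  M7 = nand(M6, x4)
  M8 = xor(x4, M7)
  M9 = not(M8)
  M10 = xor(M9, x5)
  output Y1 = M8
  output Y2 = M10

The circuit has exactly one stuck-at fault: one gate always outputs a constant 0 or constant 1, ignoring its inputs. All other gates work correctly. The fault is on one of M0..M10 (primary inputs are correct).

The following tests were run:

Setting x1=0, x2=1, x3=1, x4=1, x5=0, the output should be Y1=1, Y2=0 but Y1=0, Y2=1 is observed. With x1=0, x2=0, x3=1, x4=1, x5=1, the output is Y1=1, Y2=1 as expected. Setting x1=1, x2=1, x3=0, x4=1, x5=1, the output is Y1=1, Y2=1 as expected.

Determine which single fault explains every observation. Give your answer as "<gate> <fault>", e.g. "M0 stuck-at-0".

Fault-free values for test 1 (x1=0, x2=1, x3=1, x4=1, x5=0): M0=1, M1=1, M2=0, M3=0, M4=0, M5=1, M6=1, M7=0, M8=1, M9=0, M10=0, giving Y1=1, Y2=0. Observed Y1=0, Y2=1.
Test 1: faults giving observed Y1=0, Y2=1 are {M0 stuck-at-0, M1 stuck-at-0, M2 stuck-at-1, M3 stuck-at-1, M4 stuck-at-1, M5 stuck-at-0, M6 stuck-at-0, M7 stuck-at-1, M8 stuck-at-0}.
Test 2 (x1=0, x2=0, x3=1, x4=1, x5=1): fault-free M0=1, M1=0, M2=1, M3=1, M4=0, M5=1, M6=1, M7=0, M8=1, M9=0, M10=1 → Y1=1, Y2=1; observed Y1=1, Y2=1. Eliminates M0 stuck-at-0, M4 stuck-at-1, M5 stuck-at-0, M6 stuck-at-0, M7 stuck-at-1, M8 stuck-at-0.
Test 3 (x1=1, x2=1, x3=0, x4=1, x5=1): fault-free M0=0, M1=1, M2=1, M3=0, M4=1, M5=0, M6=1, M7=0, M8=1, M9=0, M10=1 → Y1=1, Y2=1; observed Y1=1, Y2=1. Eliminates M1 stuck-at-0, M3 stuck-at-1.
Only M2 stuck-at-1 is consistent with every test.

M2 stuck-at-1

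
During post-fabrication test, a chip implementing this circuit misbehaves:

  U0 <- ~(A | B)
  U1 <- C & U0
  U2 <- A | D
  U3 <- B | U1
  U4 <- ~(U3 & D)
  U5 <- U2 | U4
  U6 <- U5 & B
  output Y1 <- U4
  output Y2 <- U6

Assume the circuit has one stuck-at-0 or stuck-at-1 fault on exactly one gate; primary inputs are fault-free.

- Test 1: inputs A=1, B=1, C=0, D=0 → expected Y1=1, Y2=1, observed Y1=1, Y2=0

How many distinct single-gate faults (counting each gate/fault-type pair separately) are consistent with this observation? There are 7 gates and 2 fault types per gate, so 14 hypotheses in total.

Fault-free: U0=0, U1=0, U2=1, U3=1, U4=1, U5=1, U6=1 → Y1=1, Y2=1. Observed Y1=1, Y2=0.
  U0 stuck-at-0: output Y1=1, Y2=1 ✗
  U0 stuck-at-1: output Y1=1, Y2=1 ✗
  U1 stuck-at-0: output Y1=1, Y2=1 ✗
  U1 stuck-at-1: output Y1=1, Y2=1 ✗
  U2 stuck-at-0: output Y1=1, Y2=1 ✗
  U2 stuck-at-1: output Y1=1, Y2=1 ✗
  U3 stuck-at-0: output Y1=1, Y2=1 ✗
  U3 stuck-at-1: output Y1=1, Y2=1 ✗
  U4 stuck-at-0: output Y1=0, Y2=1 ✗
  U4 stuck-at-1: output Y1=1, Y2=1 ✗
  U5 stuck-at-0: output Y1=1, Y2=0 ✓
  U5 stuck-at-1: output Y1=1, Y2=1 ✗
  U6 stuck-at-0: output Y1=1, Y2=0 ✓
  U6 stuck-at-1: output Y1=1, Y2=1 ✗
Consistent faults: {U5 stuck-at-0, U6 stuck-at-0} — 2 in all.

2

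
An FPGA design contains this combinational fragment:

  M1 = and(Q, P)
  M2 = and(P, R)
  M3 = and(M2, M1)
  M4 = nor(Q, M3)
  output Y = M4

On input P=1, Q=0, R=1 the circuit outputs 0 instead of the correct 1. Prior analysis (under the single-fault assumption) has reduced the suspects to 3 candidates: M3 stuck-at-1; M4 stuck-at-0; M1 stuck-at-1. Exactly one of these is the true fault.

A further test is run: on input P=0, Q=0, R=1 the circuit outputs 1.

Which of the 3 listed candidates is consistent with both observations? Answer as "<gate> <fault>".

M1 stuck-at-1

Evaluate each candidate on input P=0, Q=0, R=1:
  M3 stuck-at-1: M1=0, M2=0, M3=1 [stuck-at-1], M4=0 → 0 — eliminated
  M4 stuck-at-0: M1=0, M2=0, M3=0, M4=0 [stuck-at-0] → 0 — eliminated
  M1 stuck-at-1: M1=1 [stuck-at-1], M2=0, M3=0, M4=1 → 1 — matches
Only M1 stuck-at-1 reproduces the observed 1.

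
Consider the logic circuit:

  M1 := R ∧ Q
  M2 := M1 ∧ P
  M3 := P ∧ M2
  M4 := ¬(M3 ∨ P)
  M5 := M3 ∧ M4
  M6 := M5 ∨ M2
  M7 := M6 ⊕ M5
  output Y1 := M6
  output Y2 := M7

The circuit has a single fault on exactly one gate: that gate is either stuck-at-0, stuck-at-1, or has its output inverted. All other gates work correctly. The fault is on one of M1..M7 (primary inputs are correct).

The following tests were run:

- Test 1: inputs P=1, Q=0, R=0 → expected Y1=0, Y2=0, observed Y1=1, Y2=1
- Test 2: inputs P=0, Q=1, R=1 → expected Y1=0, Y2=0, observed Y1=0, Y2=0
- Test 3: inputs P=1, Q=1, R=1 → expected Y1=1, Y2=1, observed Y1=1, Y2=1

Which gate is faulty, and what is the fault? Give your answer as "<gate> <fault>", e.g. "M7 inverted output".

Fault-free values for test 1 (P=1, Q=0, R=0): M1=0, M2=0, M3=0, M4=0, M5=0, M6=0, M7=0, giving Y1=0, Y2=0. Observed Y1=1, Y2=1.
Test 1: faults giving observed Y1=1, Y2=1 are {M1 stuck-at-1, M1 inverted output, M2 stuck-at-1, M2 inverted output, M6 stuck-at-1, M6 inverted output}.
Test 2 (P=0, Q=1, R=1): fault-free M1=1, M2=0, M3=0, M4=1, M5=0, M6=0, M7=0 → Y1=0, Y2=0; observed Y1=0, Y2=0. Eliminates M2 stuck-at-1, M2 inverted output, M6 stuck-at-1, M6 inverted output.
Test 3 (P=1, Q=1, R=1): fault-free M1=1, M2=1, M3=1, M4=0, M5=0, M6=1, M7=1 → Y1=1, Y2=1; observed Y1=1, Y2=1. Eliminates M1 inverted output.
Only M1 stuck-at-1 is consistent with every test.

M1 stuck-at-1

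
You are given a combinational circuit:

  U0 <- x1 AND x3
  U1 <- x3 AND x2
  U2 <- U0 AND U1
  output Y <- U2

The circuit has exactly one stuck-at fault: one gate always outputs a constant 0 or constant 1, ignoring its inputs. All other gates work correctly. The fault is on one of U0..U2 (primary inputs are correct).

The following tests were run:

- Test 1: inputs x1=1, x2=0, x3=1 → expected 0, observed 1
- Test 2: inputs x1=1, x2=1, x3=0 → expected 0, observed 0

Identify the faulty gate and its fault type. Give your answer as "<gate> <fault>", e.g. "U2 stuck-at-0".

U1 stuck-at-1

Fault-free values for test 1 (x1=1, x2=0, x3=1): U0=1, U1=0, U2=0, giving Y=0. Observed 1.
Test 1: faults giving observed 1 are {U1 stuck-at-1, U2 stuck-at-1}.
Test 2 (x1=1, x2=1, x3=0): fault-free U0=0, U1=0, U2=0 → 0; observed 0. Eliminates U2 stuck-at-1.
Only U1 stuck-at-1 is consistent with every test.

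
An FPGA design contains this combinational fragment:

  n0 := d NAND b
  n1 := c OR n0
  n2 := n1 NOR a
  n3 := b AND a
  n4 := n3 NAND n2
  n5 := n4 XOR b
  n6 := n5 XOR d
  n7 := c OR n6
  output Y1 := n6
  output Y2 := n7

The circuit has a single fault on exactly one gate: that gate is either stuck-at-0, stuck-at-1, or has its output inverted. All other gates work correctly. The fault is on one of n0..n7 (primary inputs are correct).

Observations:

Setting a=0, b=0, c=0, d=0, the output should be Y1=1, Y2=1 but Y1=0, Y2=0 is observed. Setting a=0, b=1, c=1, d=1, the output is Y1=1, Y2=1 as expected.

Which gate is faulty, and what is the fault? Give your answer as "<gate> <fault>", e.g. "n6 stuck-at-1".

Fault-free values for test 1 (a=0, b=0, c=0, d=0): n0=1, n1=1, n2=0, n3=0, n4=1, n5=1, n6=1, n7=1, giving Y1=1, Y2=1. Observed Y1=0, Y2=0.
Test 1: faults giving observed Y1=0, Y2=0 are {n4 stuck-at-0, n4 inverted output, n5 stuck-at-0, n5 inverted output, n6 stuck-at-0, n6 inverted output}.
Test 2 (a=0, b=1, c=1, d=1): fault-free n0=0, n1=1, n2=0, n3=0, n4=1, n5=0, n6=1, n7=1 → Y1=1, Y2=1; observed Y1=1, Y2=1. Eliminates n4 stuck-at-0, n4 inverted output, n5 inverted output, n6 stuck-at-0, n6 inverted output.
Only n5 stuck-at-0 is consistent with every test.

n5 stuck-at-0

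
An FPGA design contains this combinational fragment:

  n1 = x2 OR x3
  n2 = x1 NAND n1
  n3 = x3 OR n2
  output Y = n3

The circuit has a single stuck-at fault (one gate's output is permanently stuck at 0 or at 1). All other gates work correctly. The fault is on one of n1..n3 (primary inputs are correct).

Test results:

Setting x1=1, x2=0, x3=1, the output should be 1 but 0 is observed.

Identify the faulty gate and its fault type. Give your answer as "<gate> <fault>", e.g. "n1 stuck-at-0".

Fault-free values for test 1 (x1=1, x2=0, x3=1): n1=1, n2=0, n3=1, giving Y=1. Observed 0.
Test 1: faults giving observed 0 are {n3 stuck-at-0}.
Only n3 stuck-at-0 is consistent with every test.

n3 stuck-at-0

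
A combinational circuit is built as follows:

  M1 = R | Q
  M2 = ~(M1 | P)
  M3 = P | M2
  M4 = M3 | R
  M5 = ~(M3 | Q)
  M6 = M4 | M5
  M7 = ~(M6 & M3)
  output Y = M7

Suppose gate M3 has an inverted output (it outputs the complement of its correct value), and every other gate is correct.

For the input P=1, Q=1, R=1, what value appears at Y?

Propagate with M3 forced: M1=1, M2=0, M3=0 [inverted output], M4=1, M5=0, M6=1, M7=1.
So Y = 1. (Without the fault it would be 0.)

1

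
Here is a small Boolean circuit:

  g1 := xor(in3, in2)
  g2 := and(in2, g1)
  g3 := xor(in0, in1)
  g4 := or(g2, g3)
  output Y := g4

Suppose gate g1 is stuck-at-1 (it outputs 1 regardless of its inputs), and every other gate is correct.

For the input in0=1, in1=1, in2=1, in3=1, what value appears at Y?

1

Propagate with g1 forced: g1=1 [stuck-at-1], g2=1, g3=0, g4=1.
So Y = 1. (Without the fault it would be 0.)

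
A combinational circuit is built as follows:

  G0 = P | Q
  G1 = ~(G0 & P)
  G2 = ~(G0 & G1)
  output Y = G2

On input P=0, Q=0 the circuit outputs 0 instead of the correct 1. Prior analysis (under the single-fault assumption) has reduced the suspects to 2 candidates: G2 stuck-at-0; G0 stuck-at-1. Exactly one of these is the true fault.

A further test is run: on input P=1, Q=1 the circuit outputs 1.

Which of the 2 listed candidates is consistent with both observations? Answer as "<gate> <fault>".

G0 stuck-at-1

Evaluate each candidate on input P=1, Q=1:
  G2 stuck-at-0: G0=1, G1=0, G2=0 [stuck-at-0] → 0 — eliminated
  G0 stuck-at-1: G0=1 [stuck-at-1], G1=0, G2=1 → 1 — matches
Only G0 stuck-at-1 reproduces the observed 1.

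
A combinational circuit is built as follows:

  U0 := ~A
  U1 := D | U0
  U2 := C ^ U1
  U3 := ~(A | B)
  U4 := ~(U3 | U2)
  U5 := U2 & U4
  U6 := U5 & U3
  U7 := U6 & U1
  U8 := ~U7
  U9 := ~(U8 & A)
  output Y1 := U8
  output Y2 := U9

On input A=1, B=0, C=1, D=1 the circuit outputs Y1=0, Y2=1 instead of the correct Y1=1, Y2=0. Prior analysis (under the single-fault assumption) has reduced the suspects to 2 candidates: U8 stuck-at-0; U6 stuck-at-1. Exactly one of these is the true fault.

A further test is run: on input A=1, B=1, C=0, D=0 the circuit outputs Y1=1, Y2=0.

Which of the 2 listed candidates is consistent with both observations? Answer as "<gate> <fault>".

U6 stuck-at-1

Evaluate each candidate on input A=1, B=1, C=0, D=0:
  U8 stuck-at-0: U0=0, U1=0, U2=0, U3=0, U4=1, U5=0, U6=0, U7=0, U8=0 [stuck-at-0], U9=1 → Y1=0, Y2=1 — eliminated
  U6 stuck-at-1: U0=0, U1=0, U2=0, U3=0, U4=1, U5=0, U6=1 [stuck-at-1], U7=0, U8=1, U9=0 → Y1=1, Y2=0 — matches
Only U6 stuck-at-1 reproduces the observed Y1=1, Y2=0.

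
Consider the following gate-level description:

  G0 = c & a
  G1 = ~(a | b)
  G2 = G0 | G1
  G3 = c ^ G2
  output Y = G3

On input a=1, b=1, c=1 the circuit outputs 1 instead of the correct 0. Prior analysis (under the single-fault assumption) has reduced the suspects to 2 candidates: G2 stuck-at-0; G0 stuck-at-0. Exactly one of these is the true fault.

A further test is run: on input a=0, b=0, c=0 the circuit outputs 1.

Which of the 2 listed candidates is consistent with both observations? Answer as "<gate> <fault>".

Evaluate each candidate on input a=0, b=0, c=0:
  G2 stuck-at-0: G0=0, G1=1, G2=0 [stuck-at-0], G3=0 → 0 — eliminated
  G0 stuck-at-0: G0=0 [stuck-at-0], G1=1, G2=1, G3=1 → 1 — matches
Only G0 stuck-at-0 reproduces the observed 1.

G0 stuck-at-0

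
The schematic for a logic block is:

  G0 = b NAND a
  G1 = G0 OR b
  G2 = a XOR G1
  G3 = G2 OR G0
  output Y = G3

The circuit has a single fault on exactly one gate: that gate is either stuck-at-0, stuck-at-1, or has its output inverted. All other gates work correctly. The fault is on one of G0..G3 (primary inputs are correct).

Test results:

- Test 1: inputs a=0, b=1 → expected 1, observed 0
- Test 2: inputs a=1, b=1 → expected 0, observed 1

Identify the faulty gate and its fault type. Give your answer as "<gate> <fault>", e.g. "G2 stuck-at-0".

Fault-free values for test 1 (a=0, b=1): G0=1, G1=1, G2=1, G3=1, giving Y=1. Observed 0.
Test 1: faults giving observed 0 are {G3 stuck-at-0, G3 inverted output}.
Test 2 (a=1, b=1): fault-free G0=0, G1=1, G2=0, G3=0 → 0; observed 1. Eliminates G3 stuck-at-0.
Only G3 inverted output is consistent with every test.

G3 inverted output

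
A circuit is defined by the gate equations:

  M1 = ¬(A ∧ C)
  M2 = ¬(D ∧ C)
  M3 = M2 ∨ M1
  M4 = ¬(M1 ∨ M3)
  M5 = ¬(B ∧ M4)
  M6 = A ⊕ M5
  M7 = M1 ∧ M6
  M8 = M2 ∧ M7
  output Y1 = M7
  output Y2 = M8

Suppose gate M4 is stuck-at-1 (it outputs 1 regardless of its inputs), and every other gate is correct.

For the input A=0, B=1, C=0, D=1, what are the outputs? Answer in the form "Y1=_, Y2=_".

Propagate with M4 forced: M1=1, M2=1, M3=1, M4=1 [stuck-at-1], M5=0, M6=0, M7=0, M8=0.
So the outputs are Y1=0, Y2=0. (Without the fault they would be Y1=1, Y2=1.)

Y1=0, Y2=0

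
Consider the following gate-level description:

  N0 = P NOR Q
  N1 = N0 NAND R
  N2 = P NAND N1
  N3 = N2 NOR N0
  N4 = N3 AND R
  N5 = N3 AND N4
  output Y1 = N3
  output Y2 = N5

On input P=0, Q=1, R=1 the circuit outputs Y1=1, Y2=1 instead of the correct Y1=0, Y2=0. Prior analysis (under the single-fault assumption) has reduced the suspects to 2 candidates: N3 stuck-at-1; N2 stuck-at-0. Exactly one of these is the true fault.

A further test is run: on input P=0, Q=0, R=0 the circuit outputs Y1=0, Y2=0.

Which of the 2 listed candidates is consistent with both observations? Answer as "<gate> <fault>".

Evaluate each candidate on input P=0, Q=0, R=0:
  N3 stuck-at-1: N0=1, N1=1, N2=1, N3=1 [stuck-at-1], N4=0, N5=0 → Y1=1, Y2=0 — eliminated
  N2 stuck-at-0: N0=1, N1=1, N2=0 [stuck-at-0], N3=0, N4=0, N5=0 → Y1=0, Y2=0 — matches
Only N2 stuck-at-0 reproduces the observed Y1=0, Y2=0.

N2 stuck-at-0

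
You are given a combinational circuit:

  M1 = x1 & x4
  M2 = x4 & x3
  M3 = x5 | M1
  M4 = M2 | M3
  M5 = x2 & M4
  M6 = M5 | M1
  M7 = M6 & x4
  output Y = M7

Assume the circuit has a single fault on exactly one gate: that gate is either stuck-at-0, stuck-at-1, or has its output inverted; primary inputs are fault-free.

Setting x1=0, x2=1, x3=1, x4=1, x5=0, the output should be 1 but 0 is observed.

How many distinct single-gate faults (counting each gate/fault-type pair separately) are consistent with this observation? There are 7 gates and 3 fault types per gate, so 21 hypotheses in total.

10

Fault-free: M1=0, M2=1, M3=0, M4=1, M5=1, M6=1, M7=1 → 1. Observed 0.
  M1: none of the 3 fault types match ✗
  M2: stuck-at-0, inverted output ✓; others ✗
  M3: none of the 3 fault types match ✗
  M4: stuck-at-0, inverted output ✓; others ✗
  M5: stuck-at-0, inverted output ✓; others ✗
  M6: stuck-at-0, inverted output ✓; others ✗
  M7: stuck-at-0, inverted output ✓; others ✗
Consistent faults: {M2 stuck-at-0, M2 inverted output, M4 stuck-at-0, M4 inverted output, M5 stuck-at-0, M5 inverted output, M6 stuck-at-0, M6 inverted output, M7 stuck-at-0, M7 inverted output} — 10 in all.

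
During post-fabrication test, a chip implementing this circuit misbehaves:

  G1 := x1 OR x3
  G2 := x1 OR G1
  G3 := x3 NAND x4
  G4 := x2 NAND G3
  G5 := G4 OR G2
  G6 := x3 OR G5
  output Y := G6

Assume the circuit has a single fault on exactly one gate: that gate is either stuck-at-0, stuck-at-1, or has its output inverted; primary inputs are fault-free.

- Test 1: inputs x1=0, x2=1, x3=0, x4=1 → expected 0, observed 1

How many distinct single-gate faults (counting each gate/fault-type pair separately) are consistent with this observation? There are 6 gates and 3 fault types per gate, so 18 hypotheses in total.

Fault-free: G1=0, G2=0, G3=1, G4=0, G5=0, G6=0 → 0. Observed 1.
  G1: stuck-at-1, inverted output ✓; others ✗
  G2: stuck-at-1, inverted output ✓; others ✗
  G3: stuck-at-0, inverted output ✓; others ✗
  G4: stuck-at-1, inverted output ✓; others ✗
  G5: stuck-at-1, inverted output ✓; others ✗
  G6: stuck-at-1, inverted output ✓; others ✗
Consistent faults: {G1 stuck-at-1, G1 inverted output, G2 stuck-at-1, G2 inverted output, G3 stuck-at-0, G3 inverted output, G4 stuck-at-1, G4 inverted output, G5 stuck-at-1, G5 inverted output, G6 stuck-at-1, G6 inverted output} — 12 in all.

12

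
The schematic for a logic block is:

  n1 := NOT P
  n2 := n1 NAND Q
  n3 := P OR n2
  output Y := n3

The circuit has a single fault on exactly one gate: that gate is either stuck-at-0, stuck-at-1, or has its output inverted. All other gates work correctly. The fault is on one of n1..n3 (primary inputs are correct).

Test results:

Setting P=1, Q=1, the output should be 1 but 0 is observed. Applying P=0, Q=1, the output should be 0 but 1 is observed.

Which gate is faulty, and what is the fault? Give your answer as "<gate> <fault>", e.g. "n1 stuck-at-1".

Fault-free values for test 1 (P=1, Q=1): n1=0, n2=1, n3=1, giving Y=1. Observed 0.
Test 1: faults giving observed 0 are {n3 stuck-at-0, n3 inverted output}.
Test 2 (P=0, Q=1): fault-free n1=1, n2=0, n3=0 → 0; observed 1. Eliminates n3 stuck-at-0.
Only n3 inverted output is consistent with every test.

n3 inverted output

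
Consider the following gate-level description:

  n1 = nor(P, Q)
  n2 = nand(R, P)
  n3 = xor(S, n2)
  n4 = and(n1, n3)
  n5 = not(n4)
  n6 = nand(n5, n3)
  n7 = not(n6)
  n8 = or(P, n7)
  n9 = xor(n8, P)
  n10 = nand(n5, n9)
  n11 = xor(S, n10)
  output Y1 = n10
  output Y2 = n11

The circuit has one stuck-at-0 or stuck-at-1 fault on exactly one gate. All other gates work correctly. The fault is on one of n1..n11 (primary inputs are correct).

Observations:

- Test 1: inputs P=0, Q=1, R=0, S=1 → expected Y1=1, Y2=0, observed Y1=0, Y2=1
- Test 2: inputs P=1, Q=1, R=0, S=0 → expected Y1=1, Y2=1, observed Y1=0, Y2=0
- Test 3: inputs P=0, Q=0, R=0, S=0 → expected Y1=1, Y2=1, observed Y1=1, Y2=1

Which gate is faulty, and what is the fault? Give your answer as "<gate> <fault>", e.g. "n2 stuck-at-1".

Fault-free values for test 1 (P=0, Q=1, R=0, S=1): n1=0, n2=1, n3=0, n4=0, n5=1, n6=1, n7=0, n8=0, n9=0, n10=1, n11=0, giving Y1=1, Y2=0. Observed Y1=0, Y2=1.
Test 1: faults giving observed Y1=0, Y2=1 are {n2 stuck-at-0, n3 stuck-at-1, n6 stuck-at-0, n7 stuck-at-1, n8 stuck-at-1, n9 stuck-at-1, n10 stuck-at-0}.
Test 2 (P=1, Q=1, R=0, S=0): fault-free n1=0, n2=1, n3=1, n4=0, n5=1, n6=0, n7=1, n8=1, n9=0, n10=1, n11=1 → Y1=1, Y2=1; observed Y1=0, Y2=0. Eliminates n2 stuck-at-0, n3 stuck-at-1, n6 stuck-at-0, n7 stuck-at-1, n8 stuck-at-1.
Test 3 (P=0, Q=0, R=0, S=0): fault-free n1=1, n2=1, n3=1, n4=1, n5=0, n6=1, n7=0, n8=0, n9=0, n10=1, n11=1 → Y1=1, Y2=1; observed Y1=1, Y2=1. Eliminates n10 stuck-at-0.
Only n9 stuck-at-1 is consistent with every test.

n9 stuck-at-1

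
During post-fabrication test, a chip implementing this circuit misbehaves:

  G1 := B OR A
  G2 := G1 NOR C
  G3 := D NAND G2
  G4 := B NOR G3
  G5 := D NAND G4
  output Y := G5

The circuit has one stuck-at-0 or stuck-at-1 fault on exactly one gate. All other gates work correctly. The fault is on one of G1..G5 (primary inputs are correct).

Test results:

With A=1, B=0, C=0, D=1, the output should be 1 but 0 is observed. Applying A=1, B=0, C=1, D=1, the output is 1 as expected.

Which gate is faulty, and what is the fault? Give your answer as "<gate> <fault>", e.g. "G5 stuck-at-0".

Fault-free values for test 1 (A=1, B=0, C=0, D=1): G1=1, G2=0, G3=1, G4=0, G5=1, giving Y=1. Observed 0.
Test 1: faults giving observed 0 are {G1 stuck-at-0, G2 stuck-at-1, G3 stuck-at-0, G4 stuck-at-1, G5 stuck-at-0}.
Test 2 (A=1, B=0, C=1, D=1): fault-free G1=1, G2=0, G3=1, G4=0, G5=1 → 1; observed 1. Eliminates G2 stuck-at-1, G3 stuck-at-0, G4 stuck-at-1, G5 stuck-at-0.
Only G1 stuck-at-0 is consistent with every test.

G1 stuck-at-0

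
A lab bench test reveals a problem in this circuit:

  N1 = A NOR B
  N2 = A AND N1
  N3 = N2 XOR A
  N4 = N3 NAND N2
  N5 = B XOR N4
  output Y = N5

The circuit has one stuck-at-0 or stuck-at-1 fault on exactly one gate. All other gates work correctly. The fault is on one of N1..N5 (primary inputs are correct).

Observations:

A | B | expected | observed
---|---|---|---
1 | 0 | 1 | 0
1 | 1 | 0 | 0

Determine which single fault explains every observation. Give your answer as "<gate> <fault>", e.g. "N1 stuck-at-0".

N5 stuck-at-0

Fault-free values for test 1 (A=1, B=0): N1=0, N2=0, N3=1, N4=1, N5=1, giving Y=1. Observed 0.
Test 1: faults giving observed 0 are {N4 stuck-at-0, N5 stuck-at-0}.
Test 2 (A=1, B=1): fault-free N1=0, N2=0, N3=1, N4=1, N5=0 → 0; observed 0. Eliminates N4 stuck-at-0.
Only N5 stuck-at-0 is consistent with every test.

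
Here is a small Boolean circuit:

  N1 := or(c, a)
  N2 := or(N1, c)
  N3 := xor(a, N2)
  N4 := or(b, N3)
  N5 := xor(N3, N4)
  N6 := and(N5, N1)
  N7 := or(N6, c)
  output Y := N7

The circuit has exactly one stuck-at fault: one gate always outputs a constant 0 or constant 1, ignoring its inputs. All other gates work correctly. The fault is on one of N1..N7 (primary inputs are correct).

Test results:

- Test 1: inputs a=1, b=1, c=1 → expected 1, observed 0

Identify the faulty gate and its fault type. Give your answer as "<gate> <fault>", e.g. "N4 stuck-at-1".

Fault-free values for test 1 (a=1, b=1, c=1): N1=1, N2=1, N3=0, N4=1, N5=1, N6=1, N7=1, giving Y=1. Observed 0.
Test 1: faults giving observed 0 are {N7 stuck-at-0}.
Only N7 stuck-at-0 is consistent with every test.

N7 stuck-at-0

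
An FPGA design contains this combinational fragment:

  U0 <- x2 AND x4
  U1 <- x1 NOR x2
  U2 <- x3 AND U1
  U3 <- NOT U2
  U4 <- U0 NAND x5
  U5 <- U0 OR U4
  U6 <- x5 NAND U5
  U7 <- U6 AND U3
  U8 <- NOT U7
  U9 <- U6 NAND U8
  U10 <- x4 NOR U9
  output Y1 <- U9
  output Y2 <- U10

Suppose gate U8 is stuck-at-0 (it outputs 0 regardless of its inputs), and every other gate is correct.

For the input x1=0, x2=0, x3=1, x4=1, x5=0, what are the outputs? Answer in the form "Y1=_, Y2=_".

Y1=1, Y2=0

Propagate with U8 forced: U0=0, U1=1, U2=1, U3=0, U4=1, U5=1, U6=1, U7=0, U8=0 [stuck-at-0], U9=1, U10=0.
So the outputs are Y1=1, Y2=0. (Without the fault they would be Y1=0, Y2=0.)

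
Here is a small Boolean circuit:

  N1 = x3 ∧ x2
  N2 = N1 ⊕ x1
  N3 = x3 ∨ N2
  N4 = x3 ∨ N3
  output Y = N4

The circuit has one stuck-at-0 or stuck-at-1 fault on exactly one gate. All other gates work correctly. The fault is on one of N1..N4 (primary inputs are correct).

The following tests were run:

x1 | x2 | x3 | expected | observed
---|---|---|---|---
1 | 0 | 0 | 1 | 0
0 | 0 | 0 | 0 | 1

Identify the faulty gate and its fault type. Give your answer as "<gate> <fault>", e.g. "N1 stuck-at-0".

N1 stuck-at-1

Fault-free values for test 1 (x1=1, x2=0, x3=0): N1=0, N2=1, N3=1, N4=1, giving Y=1. Observed 0.
Test 1: faults giving observed 0 are {N1 stuck-at-1, N2 stuck-at-0, N3 stuck-at-0, N4 stuck-at-0}.
Test 2 (x1=0, x2=0, x3=0): fault-free N1=0, N2=0, N3=0, N4=0 → 0; observed 1. Eliminates N2 stuck-at-0, N3 stuck-at-0, N4 stuck-at-0.
Only N1 stuck-at-1 is consistent with every test.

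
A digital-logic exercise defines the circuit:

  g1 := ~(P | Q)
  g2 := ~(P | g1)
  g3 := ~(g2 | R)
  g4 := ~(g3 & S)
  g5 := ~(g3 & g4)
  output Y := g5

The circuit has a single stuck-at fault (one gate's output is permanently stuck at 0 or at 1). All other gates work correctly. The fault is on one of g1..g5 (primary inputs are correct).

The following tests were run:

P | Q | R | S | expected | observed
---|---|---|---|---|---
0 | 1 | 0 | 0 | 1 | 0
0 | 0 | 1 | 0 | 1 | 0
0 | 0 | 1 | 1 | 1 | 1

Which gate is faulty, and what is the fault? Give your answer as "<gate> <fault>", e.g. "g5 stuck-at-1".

g3 stuck-at-1

Fault-free values for test 1 (P=0, Q=1, R=0, S=0): g1=0, g2=1, g3=0, g4=1, g5=1, giving Y=1. Observed 0.
Test 1: faults giving observed 0 are {g1 stuck-at-1, g2 stuck-at-0, g3 stuck-at-1, g5 stuck-at-0}.
Test 2 (P=0, Q=0, R=1, S=0): fault-free g1=1, g2=0, g3=0, g4=1, g5=1 → 1; observed 0. Eliminates g1 stuck-at-1, g2 stuck-at-0.
Test 3 (P=0, Q=0, R=1, S=1): fault-free g1=1, g2=0, g3=0, g4=1, g5=1 → 1; observed 1. Eliminates g5 stuck-at-0.
Only g3 stuck-at-1 is consistent with every test.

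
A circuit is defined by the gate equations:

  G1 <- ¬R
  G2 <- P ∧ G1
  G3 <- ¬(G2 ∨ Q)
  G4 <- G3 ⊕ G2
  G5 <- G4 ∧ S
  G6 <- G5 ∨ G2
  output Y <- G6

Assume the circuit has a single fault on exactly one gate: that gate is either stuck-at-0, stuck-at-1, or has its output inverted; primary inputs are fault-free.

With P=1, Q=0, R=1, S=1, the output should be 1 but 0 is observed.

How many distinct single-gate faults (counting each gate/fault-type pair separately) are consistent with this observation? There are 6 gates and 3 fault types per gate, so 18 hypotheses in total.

8

Fault-free: G1=0, G2=0, G3=1, G4=1, G5=1, G6=1 → 1. Observed 0.
  G1: none of the 3 fault types match ✗
  G2: none of the 3 fault types match ✗
  G3: stuck-at-0, inverted output ✓; others ✗
  G4: stuck-at-0, inverted output ✓; others ✗
  G5: stuck-at-0, inverted output ✓; others ✗
  G6: stuck-at-0, inverted output ✓; others ✗
Consistent faults: {G3 stuck-at-0, G3 inverted output, G4 stuck-at-0, G4 inverted output, G5 stuck-at-0, G5 inverted output, G6 stuck-at-0, G6 inverted output} — 8 in all.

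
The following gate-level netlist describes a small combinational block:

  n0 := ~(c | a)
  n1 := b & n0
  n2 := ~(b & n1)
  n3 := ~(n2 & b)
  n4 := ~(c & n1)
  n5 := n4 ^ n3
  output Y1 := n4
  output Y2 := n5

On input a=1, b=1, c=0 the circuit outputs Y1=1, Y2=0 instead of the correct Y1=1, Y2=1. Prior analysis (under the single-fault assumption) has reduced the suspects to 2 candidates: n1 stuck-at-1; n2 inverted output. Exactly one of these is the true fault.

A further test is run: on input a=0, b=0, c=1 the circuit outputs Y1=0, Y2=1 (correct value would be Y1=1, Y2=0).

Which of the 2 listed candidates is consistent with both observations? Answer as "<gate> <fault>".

n1 stuck-at-1

Evaluate each candidate on input a=0, b=0, c=1:
  n1 stuck-at-1: n0=0, n1=1 [stuck-at-1], n2=1, n3=1, n4=0, n5=1 → Y1=0, Y2=1 — matches
  n2 inverted output: n0=0, n1=0, n2=0 [inverted output], n3=1, n4=1, n5=0 → Y1=1, Y2=0 — eliminated
Only n1 stuck-at-1 reproduces the observed Y1=0, Y2=1.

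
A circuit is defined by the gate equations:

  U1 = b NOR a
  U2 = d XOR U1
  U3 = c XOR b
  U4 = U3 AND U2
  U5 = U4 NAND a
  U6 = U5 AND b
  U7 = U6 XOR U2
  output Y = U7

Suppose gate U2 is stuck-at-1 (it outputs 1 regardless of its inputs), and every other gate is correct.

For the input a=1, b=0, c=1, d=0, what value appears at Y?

Propagate with U2 forced: U1=0, U2=1 [stuck-at-1], U3=1, U4=1, U5=0, U6=0, U7=1.
So Y = 1. (Without the fault it would be 0.)

1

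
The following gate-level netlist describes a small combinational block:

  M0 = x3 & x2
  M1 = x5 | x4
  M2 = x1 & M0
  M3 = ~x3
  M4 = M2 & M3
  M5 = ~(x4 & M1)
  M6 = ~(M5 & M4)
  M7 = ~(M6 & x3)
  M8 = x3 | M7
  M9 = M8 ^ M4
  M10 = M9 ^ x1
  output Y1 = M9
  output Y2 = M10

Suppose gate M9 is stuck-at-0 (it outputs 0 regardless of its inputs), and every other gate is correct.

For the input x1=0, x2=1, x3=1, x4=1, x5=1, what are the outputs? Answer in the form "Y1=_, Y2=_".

Y1=0, Y2=0

Propagate with M9 forced: M0=1, M1=1, M2=0, M3=0, M4=0, M5=0, M6=1, M7=0, M8=1, M9=0 [stuck-at-0], M10=0.
So the outputs are Y1=0, Y2=0. (Without the fault they would be Y1=1, Y2=1.)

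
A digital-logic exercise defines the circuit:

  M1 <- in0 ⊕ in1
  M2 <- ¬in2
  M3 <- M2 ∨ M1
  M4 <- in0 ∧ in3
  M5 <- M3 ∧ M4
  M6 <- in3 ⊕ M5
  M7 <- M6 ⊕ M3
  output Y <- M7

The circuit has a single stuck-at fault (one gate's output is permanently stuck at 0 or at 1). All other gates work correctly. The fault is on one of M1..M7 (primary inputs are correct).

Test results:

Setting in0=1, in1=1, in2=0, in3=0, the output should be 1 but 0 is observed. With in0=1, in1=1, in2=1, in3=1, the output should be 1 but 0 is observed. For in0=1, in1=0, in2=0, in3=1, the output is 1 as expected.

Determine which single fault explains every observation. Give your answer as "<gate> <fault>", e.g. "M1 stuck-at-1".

M5 stuck-at-1

Fault-free values for test 1 (in0=1, in1=1, in2=0, in3=0): M1=0, M2=1, M3=1, M4=0, M5=0, M6=0, M7=1, giving Y=1. Observed 0.
Test 1: faults giving observed 0 are {M2 stuck-at-0, M3 stuck-at-0, M4 stuck-at-1, M5 stuck-at-1, M6 stuck-at-1, M7 stuck-at-0}.
Test 2 (in0=1, in1=1, in2=1, in3=1): fault-free M1=0, M2=0, M3=0, M4=1, M5=0, M6=1, M7=1 → 1; observed 0. Eliminates M2 stuck-at-0, M3 stuck-at-0, M4 stuck-at-1, M6 stuck-at-1.
Test 3 (in0=1, in1=0, in2=0, in3=1): fault-free M1=1, M2=1, M3=1, M4=1, M5=1, M6=0, M7=1 → 1; observed 1. Eliminates M7 stuck-at-0.
Only M5 stuck-at-1 is consistent with every test.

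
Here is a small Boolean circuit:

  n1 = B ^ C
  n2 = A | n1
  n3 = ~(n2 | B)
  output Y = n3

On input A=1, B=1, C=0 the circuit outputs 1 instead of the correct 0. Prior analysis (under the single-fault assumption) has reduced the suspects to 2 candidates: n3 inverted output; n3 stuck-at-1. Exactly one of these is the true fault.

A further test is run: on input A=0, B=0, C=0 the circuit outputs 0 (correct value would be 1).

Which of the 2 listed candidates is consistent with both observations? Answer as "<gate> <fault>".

Evaluate each candidate on input A=0, B=0, C=0:
  n3 inverted output: n1=0, n2=0, n3=0 [inverted output] → 0 — matches
  n3 stuck-at-1: n1=0, n2=0, n3=1 [stuck-at-1] → 1 — eliminated
Only n3 inverted output reproduces the observed 0.

n3 inverted output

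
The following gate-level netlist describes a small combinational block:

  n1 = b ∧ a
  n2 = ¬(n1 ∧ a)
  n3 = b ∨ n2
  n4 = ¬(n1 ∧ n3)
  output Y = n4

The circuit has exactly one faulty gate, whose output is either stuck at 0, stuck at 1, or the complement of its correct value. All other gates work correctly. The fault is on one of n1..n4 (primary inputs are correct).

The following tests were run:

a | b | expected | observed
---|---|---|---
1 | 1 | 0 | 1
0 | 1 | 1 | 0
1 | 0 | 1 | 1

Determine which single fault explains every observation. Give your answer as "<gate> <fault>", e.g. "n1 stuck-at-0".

Fault-free values for test 1 (a=1, b=1): n1=1, n2=0, n3=1, n4=0, giving Y=0. Observed 1.
Test 1: faults giving observed 1 are {n1 stuck-at-0, n1 inverted output, n3 stuck-at-0, n3 inverted output, n4 stuck-at-1, n4 inverted output}.
Test 2 (a=0, b=1): fault-free n1=0, n2=1, n3=1, n4=1 → 1; observed 0. Eliminates n1 stuck-at-0, n3 stuck-at-0, n3 inverted output, n4 stuck-at-1.
Test 3 (a=1, b=0): fault-free n1=0, n2=1, n3=1, n4=1 → 1; observed 1. Eliminates n4 inverted output.
Only n1 inverted output is consistent with every test.

n1 inverted output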